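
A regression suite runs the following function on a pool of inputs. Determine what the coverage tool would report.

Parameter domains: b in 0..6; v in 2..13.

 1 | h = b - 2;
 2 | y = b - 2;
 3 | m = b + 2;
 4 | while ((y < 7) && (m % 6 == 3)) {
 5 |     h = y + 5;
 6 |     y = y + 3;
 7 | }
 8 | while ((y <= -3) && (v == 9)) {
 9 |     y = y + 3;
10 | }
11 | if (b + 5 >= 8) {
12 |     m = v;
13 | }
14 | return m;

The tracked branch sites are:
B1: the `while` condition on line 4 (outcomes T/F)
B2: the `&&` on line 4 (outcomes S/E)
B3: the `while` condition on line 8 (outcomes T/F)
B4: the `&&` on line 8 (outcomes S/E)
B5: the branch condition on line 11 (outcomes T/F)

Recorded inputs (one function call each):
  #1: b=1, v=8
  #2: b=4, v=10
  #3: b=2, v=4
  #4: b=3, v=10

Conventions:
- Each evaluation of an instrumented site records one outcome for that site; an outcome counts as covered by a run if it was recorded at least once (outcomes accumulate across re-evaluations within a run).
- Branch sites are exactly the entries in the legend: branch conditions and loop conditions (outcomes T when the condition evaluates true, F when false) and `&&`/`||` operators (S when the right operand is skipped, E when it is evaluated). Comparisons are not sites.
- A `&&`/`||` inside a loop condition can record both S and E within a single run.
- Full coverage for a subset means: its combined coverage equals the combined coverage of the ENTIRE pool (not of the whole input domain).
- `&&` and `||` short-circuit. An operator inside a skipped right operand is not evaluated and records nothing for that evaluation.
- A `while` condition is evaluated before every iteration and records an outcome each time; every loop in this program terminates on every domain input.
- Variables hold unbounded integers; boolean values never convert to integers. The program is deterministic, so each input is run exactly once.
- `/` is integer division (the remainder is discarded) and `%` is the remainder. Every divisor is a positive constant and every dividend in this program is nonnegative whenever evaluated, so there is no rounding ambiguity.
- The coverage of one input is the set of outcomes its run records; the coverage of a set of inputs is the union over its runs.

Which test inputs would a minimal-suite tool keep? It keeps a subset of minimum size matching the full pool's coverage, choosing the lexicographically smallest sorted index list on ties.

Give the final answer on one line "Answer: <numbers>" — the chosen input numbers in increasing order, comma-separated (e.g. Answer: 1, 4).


run #1 (b=1, v=8) records B1=T, B1=F, B2=S, B2=E, B3=F, B4=S, B5=F
run #2 (b=4, v=10) records B1=F, B2=E, B3=F, B4=S, B5=T
run #3 (b=2, v=4) records B1=F, B2=E, B3=F, B4=S, B5=F
run #4 (b=3, v=10) records B1=F, B2=E, B3=F, B4=S, B5=T
pool-wide coverage (8 outcomes): B1=T, B1=F, B2=S, B2=E, B3=F, B4=S, B5=T, B5=F
size 1 is not enough: best union over all size-1 subsets is 7/8
the canonical winner is {1, 2}: size 2, full 8-outcome coverage, earliest index list among size-2 covers
Answer: 1, 2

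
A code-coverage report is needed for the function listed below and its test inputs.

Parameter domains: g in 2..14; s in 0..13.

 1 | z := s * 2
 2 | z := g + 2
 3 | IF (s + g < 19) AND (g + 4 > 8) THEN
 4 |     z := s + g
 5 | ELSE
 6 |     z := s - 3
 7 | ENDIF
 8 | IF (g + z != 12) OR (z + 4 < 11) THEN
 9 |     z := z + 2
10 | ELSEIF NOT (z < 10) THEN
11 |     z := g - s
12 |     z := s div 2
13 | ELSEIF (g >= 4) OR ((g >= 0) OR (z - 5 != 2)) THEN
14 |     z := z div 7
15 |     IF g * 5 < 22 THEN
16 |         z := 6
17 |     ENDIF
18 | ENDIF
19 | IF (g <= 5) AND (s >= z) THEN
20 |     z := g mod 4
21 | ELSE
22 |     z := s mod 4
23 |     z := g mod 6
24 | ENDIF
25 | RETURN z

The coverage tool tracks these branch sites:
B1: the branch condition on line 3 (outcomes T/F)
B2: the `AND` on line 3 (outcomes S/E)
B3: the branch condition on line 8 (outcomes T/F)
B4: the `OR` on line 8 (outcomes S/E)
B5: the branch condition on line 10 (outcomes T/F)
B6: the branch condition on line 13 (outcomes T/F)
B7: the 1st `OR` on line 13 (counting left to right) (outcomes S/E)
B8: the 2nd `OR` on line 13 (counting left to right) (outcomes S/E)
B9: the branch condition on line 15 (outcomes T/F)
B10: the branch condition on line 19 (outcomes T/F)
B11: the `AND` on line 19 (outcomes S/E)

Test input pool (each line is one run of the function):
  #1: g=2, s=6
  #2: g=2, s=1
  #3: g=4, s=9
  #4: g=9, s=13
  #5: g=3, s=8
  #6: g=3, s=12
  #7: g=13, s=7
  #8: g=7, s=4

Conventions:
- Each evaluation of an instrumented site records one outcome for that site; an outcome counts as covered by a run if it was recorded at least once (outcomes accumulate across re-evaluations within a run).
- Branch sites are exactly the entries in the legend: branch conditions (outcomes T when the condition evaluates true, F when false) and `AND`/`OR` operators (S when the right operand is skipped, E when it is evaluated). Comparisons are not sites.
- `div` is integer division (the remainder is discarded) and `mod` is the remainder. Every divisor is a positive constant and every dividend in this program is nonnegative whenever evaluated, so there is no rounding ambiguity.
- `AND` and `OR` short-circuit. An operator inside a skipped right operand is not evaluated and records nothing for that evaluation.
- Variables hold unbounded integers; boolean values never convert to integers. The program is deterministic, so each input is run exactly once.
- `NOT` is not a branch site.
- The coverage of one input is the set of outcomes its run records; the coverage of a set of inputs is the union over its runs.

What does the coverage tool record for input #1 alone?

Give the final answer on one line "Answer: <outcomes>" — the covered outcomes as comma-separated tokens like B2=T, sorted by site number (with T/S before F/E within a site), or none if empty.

Running input #1 (g=2, s=6), event by event:
  B2->E, B1->F, B4->S, B3->T, B11->E, B10->T
as a set, this run covers: B1=F, B2=E, B3=T, B4=S, B10=T, B11=E

Answer: B1=F, B2=E, B3=T, B4=S, B10=T, B11=E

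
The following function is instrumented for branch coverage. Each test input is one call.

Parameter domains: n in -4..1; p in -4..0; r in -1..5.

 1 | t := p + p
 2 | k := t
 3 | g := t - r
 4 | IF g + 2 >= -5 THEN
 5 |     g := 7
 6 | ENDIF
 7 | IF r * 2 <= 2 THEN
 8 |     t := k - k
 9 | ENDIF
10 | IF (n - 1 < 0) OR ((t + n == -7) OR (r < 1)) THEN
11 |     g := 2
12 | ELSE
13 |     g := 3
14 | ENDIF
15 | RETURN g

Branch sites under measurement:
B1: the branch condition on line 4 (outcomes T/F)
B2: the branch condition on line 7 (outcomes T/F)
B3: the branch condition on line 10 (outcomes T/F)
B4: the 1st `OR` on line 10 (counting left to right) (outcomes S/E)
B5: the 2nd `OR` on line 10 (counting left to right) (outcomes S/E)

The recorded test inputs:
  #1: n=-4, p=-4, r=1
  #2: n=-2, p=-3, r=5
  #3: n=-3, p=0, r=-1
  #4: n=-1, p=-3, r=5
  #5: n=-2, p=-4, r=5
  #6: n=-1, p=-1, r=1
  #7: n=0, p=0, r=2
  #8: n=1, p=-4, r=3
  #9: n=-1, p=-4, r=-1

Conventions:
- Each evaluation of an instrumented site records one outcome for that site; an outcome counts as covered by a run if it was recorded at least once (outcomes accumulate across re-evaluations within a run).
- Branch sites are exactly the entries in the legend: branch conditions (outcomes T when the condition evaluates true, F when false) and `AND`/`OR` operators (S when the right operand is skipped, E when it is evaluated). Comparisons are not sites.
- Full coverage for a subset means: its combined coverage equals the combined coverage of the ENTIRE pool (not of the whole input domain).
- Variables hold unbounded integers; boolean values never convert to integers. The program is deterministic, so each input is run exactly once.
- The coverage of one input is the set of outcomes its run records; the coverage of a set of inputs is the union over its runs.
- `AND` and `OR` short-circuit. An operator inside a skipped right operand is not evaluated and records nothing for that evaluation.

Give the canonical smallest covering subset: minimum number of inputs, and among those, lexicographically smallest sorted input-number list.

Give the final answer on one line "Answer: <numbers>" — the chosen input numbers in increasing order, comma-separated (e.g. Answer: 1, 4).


run #1 (n=-4, p=-4, r=1) runs B1->F, B2->T, B4->S, B3->T; records B1=F, B2=T, B3=T, B4=S
run #2 (n=-2, p=-3, r=5) runs B1->F, B2->F, B4->S, B3->T; records B1=F, B2=F, B3=T, B4=S
run #3 (n=-3, p=0, r=-1) runs B1->T, B2->T, B4->S, B3->T; records B1=T, B2=T, B3=T, B4=S
run #4 (n=-1, p=-3, r=5) runs B1->F, B2->F, B4->S, B3->T; records B1=F, B2=F, B3=T, B4=S
run #5 (n=-2, p=-4, r=5) runs B1->F, B2->F, B4->S, B3->T; records B1=F, B2=F, B3=T, B4=S
run #6 (n=-1, p=-1, r=1) runs B1->T, B2->T, B4->S, B3->T; records B1=T, B2=T, B3=T, B4=S
run #7 (n=0, p=0, r=2) runs B1->T, B2->F, B4->S, B3->T; records B1=T, B2=F, B3=T, B4=S
run #8 (n=1, p=-4, r=3) runs B1->F, B2->F, B4->E, B5->S, B3->T; records B1=F, B2=F, B3=T, B4=E, B5=S
run #9 (n=-1, p=-4, r=-1) runs B1->T, B2->T, B4->S, B3->T; records B1=T, B2=T, B3=T, B4=S
pool-wide coverage (8 outcomes): B1=T, B1=F, B2=T, B2=F, B3=T, B4=S, B4=E, B5=S
size 1 is not enough: best union over all size-1 subsets is 5/8
the canonical winner is {3, 8}: size 2, full 8-outcome coverage, earliest index list among size-2 covers
Answer: 3, 8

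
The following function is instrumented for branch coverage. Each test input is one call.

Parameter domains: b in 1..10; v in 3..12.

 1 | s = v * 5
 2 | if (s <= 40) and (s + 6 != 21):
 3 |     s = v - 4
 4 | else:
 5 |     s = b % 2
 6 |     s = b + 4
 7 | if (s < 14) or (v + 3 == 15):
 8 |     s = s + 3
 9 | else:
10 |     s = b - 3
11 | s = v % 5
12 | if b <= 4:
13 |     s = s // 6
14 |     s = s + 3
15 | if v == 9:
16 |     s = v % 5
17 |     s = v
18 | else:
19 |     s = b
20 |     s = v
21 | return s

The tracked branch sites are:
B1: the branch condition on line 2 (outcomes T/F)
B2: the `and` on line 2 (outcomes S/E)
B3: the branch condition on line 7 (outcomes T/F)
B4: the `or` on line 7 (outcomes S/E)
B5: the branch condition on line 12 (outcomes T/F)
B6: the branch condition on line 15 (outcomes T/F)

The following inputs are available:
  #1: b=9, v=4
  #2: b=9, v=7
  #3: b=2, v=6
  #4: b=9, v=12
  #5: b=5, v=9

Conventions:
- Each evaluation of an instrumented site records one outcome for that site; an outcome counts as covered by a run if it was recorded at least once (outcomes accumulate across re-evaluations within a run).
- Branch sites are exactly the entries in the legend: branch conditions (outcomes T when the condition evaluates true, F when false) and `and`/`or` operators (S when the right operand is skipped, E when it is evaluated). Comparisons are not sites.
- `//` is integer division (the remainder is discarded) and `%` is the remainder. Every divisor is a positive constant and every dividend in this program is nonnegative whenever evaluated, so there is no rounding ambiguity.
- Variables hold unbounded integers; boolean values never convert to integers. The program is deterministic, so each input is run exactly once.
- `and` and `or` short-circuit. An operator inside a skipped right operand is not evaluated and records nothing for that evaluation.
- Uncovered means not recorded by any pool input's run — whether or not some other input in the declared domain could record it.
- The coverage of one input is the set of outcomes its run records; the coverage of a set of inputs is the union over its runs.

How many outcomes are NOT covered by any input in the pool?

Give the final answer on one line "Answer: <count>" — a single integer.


test 1 (b=9, v=4) fires B2->E, B1->T, B4->S, B3->T, B5->F, B6->F; hits B1=T, B2=E, B3=T, B4=S, B5=F, B6=F
test 2 (b=9, v=7) fires B2->E, B1->T, B4->S, B3->T, B5->F, B6->F; hits B1=T, B2=E, B3=T, B4=S, B5=F, B6=F
test 3 (b=2, v=6) fires B2->E, B1->T, B4->S, B3->T, B5->T, B6->F; hits B1=T, B2=E, B3=T, B4=S, B5=T, B6=F
test 4 (b=9, v=12) fires B2->S, B1->F, B4->S, B3->T, B5->F, B6->F; hits B1=F, B2=S, B3=T, B4=S, B5=F, B6=F
test 5 (b=5, v=9) fires B2->S, B1->F, B4->S, B3->T, B5->F, B6->T; hits B1=F, B2=S, B3=T, B4=S, B5=F, B6=T
union over the pool: B1=T, B1=F, B2=S, B2=E, B3=T, B4=S, B5=T, B5=F, B6=T, B6=F
uncovered (2 of 12): B3=F, B4=E
Answer: 2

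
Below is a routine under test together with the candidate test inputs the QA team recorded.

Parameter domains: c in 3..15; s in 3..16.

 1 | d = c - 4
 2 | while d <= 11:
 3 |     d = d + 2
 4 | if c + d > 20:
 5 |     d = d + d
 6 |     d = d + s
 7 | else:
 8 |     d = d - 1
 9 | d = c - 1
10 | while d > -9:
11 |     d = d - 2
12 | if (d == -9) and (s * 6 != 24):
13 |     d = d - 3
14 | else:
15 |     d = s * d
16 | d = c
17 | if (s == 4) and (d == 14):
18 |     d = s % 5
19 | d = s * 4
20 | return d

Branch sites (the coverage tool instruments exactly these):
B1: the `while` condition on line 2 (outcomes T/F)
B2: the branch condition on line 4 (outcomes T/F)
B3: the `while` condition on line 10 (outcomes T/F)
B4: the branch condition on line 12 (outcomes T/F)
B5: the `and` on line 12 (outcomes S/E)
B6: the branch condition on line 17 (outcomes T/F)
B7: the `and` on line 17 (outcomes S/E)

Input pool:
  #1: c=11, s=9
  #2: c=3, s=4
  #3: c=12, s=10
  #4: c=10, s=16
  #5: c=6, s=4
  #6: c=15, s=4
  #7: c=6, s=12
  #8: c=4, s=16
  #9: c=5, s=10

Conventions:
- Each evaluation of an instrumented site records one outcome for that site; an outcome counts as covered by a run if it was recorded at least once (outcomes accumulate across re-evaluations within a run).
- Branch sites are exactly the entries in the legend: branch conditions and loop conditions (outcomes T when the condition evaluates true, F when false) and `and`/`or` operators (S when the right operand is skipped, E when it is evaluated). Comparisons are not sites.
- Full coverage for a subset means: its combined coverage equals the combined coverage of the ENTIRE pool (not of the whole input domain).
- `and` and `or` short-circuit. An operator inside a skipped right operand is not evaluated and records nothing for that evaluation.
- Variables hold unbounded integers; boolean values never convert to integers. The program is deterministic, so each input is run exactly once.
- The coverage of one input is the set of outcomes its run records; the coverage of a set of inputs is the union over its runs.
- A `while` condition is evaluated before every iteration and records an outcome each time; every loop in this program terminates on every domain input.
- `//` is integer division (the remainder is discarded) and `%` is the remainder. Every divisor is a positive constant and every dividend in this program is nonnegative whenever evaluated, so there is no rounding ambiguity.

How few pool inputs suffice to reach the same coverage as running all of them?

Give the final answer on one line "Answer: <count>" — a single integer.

#1 (c=11, s=9) -> covered: B1=T, B1=F, B2=T, B3=T, B3=F, B4=F, B5=S, B6=F, B7=S
#2 (c=3, s=4) -> covered: B1=T, B1=F, B2=F, B3=T, B3=F, B4=F, B5=S, B6=F, B7=E
#3 (c=12, s=10) -> covered: B1=T, B1=F, B2=T, B3=T, B3=F, B4=T, B5=E, B6=F, B7=S
#4 (c=10, s=16) -> covered: B1=T, B1=F, B2=T, B3=T, B3=F, B4=T, B5=E, B6=F, B7=S
#5 (c=6, s=4) -> covered: B1=T, B1=F, B2=F, B3=T, B3=F, B4=F, B5=E, B6=F, B7=E
#6 (c=15, s=4) -> covered: B1=T, B1=F, B2=T, B3=T, B3=F, B4=F, B5=S, B6=F, B7=E
#7 (c=6, s=12) -> covered: B1=T, B1=F, B2=F, B3=T, B3=F, B4=T, B5=E, B6=F, B7=S
#8 (c=4, s=16) -> covered: B1=T, B1=F, B2=F, B3=T, B3=F, B4=T, B5=E, B6=F, B7=S
#9 (c=5, s=10) -> covered: B1=T, B1=F, B2=F, B3=T, B3=F, B4=F, B5=S, B6=F, B7=S
the full pool covers 13 outcomes: B1=T, B1=F, B2=T, B2=F, B3=T, B3=F, B4=T, B4=F, B5=S, B5=E, B6=F, B7=S, B7=E
no size-1 subset reaches all 13 outcomes (best union: 9/13)
at size 2, {2, 3} reaches all 13 outcomes; every lexicographically earlier size-2 subset fails

Answer: 2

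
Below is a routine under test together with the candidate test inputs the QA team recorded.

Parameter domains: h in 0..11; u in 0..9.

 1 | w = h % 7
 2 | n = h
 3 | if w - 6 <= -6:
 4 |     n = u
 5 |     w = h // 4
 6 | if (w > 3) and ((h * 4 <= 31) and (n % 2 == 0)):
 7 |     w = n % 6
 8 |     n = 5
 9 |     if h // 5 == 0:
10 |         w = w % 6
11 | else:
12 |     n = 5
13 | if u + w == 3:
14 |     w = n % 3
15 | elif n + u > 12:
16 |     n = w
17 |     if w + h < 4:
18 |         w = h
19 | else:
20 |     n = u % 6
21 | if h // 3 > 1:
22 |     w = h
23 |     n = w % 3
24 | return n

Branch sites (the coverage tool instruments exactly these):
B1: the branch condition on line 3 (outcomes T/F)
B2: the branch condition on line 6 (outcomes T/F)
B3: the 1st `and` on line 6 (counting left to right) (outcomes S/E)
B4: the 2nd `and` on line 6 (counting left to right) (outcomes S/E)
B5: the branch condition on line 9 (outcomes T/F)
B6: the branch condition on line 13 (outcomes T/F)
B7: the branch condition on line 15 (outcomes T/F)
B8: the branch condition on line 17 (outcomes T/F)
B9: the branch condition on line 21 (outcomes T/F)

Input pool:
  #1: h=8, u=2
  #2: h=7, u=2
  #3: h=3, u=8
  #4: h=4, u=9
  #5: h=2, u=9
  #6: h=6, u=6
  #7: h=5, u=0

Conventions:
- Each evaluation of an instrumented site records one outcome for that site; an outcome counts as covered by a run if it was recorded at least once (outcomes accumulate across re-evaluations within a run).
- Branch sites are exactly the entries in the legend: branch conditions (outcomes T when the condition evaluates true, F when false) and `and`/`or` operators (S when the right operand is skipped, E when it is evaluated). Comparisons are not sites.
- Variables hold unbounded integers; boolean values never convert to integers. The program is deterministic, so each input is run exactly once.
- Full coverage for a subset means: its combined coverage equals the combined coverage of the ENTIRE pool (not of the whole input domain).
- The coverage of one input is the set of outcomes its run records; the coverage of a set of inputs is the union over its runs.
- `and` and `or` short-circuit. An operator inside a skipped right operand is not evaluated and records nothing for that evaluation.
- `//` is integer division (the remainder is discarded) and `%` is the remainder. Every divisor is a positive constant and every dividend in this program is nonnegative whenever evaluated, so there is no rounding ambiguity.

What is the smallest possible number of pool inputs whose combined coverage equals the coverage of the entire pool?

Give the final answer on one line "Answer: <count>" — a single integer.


run #1 (h=8, u=2) runs B1->F, B3->S, B2->F, B6->T, B9->T; records B1=F, B2=F, B3=S, B6=T, B9=T
run #2 (h=7, u=2) runs B1->T, B3->S, B2->F, B6->T, B9->T; records B1=T, B2=F, B3=S, B6=T, B9=T
run #3 (h=3, u=8) runs B1->F, B3->S, B2->F, B6->F, B7->T, B8->F, B9->F; records B1=F, B2=F, B3=S, B6=F, B7=T, B8=F, B9=F
run #4 (h=4, u=9) runs B1->F, B3->E, B4->E, B2->T, B5->T, B6->F, B7->T, B8->F, B9->F; records B1=F, B2=T, B3=E, B4=E, B5=T, B6=F, B7=T, B8=F, B9=F
run #5 (h=2, u=9) runs B1->F, B3->S, B2->F, B6->F, B7->T, B8->F, B9->F; records B1=F, B2=F, B3=S, B6=F, B7=T, B8=F, B9=F
run #6 (h=6, u=6) runs B1->F, B3->E, B4->E, B2->T, B5->F, B6->F, B7->F, B9->T; records B1=F, B2=T, B3=E, B4=E, B5=F, B6=F, B7=F, B9=T
run #7 (h=5, u=0) runs B1->F, B3->E, B4->E, B2->F, B6->F, B7->F, B9->F; records B1=F, B2=F, B3=E, B4=E, B6=F, B7=F, B9=F
together the pool reaches 16 outcomes: B1=T, B1=F, B2=T, B2=F, B3=S, B3=E, B4=E, B5=T, B5=F, B6=T, B6=F, B7=T, B7=F, B8=F, B9=T, B9=F
every size-1 subset falls short of the 16 outcomes (best: 9/16)
every size-2 subset falls short of the 16 outcomes (best: 14/16)
size 3: inputs {2, 4, 6} cover all 16 outcomes, and no lexicographically smaller subset of this size does
Answer: 3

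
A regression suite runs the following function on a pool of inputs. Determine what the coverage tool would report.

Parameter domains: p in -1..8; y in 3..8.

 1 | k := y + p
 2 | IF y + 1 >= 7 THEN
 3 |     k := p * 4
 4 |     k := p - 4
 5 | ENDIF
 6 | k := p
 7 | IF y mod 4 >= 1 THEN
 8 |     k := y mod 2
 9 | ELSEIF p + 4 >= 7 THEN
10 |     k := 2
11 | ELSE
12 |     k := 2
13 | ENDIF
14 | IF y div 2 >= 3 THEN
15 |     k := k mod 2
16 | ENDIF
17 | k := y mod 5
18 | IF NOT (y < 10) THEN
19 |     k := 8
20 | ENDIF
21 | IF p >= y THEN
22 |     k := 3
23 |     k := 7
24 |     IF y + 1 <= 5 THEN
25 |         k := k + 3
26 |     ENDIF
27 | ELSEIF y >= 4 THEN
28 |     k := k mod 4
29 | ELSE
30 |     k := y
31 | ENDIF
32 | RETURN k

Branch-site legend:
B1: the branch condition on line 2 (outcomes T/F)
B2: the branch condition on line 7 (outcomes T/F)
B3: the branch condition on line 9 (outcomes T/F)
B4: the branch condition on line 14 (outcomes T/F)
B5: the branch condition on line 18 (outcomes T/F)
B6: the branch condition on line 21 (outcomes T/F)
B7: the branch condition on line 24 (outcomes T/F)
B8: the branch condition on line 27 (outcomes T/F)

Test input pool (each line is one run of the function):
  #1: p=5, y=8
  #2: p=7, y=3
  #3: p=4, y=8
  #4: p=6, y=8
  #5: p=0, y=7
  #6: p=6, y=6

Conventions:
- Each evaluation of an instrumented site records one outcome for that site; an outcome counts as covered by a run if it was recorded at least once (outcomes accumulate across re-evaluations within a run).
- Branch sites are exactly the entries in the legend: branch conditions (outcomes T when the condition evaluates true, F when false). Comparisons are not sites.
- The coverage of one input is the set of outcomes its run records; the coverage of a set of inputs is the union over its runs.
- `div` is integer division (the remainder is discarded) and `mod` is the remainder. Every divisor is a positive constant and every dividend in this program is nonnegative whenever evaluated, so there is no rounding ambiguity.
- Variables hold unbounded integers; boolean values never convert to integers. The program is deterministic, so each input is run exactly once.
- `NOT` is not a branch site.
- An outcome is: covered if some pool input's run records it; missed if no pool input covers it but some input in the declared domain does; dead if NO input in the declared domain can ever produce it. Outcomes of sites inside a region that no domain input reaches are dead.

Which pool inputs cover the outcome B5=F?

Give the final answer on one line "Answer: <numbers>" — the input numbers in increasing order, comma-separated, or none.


input #1 (p=5, y=8): covers B5=F
input #2 (p=7, y=3): covers B5=F
input #3 (p=4, y=8): covers B5=F
input #4 (p=6, y=8): covers B5=F
input #5 (p=0, y=7): covers B5=F
input #6 (p=6, y=6): covers B5=F
Answer: 1, 2, 3, 4, 5, 6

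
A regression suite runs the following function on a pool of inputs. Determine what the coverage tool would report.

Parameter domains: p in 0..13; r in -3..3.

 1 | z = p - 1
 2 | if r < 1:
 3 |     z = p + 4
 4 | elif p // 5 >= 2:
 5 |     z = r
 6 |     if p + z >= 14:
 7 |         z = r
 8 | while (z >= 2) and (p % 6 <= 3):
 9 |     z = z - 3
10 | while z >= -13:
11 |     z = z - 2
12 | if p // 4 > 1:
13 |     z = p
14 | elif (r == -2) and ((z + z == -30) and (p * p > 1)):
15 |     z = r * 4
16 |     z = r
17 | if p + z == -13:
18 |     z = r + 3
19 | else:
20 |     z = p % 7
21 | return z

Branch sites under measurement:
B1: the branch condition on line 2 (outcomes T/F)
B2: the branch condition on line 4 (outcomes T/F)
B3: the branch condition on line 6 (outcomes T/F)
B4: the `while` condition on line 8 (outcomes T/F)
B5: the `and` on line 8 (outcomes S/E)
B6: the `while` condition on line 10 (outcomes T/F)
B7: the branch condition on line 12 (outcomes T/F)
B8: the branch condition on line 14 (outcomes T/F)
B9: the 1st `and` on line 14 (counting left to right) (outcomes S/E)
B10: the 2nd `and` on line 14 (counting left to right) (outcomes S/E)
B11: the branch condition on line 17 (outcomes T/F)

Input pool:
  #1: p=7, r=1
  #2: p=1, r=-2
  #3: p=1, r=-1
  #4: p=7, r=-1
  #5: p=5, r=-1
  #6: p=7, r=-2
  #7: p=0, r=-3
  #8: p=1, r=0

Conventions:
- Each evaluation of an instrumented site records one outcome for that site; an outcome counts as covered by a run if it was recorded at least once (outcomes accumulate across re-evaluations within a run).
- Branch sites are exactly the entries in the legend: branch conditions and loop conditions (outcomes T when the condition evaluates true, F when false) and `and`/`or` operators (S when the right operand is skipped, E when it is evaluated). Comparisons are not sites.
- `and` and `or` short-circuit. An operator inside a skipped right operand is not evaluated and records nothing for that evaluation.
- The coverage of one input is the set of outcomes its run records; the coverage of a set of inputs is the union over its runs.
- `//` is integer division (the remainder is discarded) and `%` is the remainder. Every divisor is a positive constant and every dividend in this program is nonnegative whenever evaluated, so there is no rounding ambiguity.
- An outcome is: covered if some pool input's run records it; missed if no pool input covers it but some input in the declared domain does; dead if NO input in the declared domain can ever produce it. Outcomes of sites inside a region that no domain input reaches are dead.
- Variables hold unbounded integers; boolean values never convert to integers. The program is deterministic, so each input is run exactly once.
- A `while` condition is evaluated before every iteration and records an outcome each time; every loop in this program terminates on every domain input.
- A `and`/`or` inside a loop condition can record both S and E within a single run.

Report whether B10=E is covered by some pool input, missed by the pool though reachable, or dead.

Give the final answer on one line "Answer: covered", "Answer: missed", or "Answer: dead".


B10=E is recorded by pool input(s) 2, 6 -> covered
Answer: covered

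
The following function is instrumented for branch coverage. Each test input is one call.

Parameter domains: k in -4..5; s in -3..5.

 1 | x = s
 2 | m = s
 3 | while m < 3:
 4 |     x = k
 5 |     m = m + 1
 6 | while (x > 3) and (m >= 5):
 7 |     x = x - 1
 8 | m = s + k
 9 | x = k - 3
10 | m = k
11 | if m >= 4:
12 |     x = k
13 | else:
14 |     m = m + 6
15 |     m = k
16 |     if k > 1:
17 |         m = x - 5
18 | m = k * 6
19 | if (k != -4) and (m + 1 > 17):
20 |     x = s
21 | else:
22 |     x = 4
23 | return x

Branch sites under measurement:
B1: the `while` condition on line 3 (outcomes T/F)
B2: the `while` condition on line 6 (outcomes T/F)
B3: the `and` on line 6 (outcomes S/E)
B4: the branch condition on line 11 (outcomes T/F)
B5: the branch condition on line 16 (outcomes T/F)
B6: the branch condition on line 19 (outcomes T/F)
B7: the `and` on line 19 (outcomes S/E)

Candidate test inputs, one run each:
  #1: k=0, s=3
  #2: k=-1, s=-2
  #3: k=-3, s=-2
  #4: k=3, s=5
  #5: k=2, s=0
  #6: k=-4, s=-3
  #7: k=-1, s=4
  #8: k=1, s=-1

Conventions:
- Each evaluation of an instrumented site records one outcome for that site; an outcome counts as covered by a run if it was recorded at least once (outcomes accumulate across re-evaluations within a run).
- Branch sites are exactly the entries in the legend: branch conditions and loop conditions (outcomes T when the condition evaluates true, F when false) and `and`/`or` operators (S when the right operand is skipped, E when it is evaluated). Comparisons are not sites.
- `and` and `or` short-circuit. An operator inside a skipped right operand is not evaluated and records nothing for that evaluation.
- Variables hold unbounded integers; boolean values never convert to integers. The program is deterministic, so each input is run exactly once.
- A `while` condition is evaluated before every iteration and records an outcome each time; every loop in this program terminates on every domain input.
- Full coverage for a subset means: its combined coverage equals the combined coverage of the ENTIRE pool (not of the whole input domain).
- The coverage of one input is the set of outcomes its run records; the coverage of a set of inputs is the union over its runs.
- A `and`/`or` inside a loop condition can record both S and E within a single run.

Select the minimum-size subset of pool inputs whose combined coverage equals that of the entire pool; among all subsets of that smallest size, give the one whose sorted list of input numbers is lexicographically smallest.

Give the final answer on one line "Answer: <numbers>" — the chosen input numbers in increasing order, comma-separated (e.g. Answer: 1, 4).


run #1 (k=0, s=3) runs B1->F, B3->S, B2->F, B4->F, B5->F, B7->E, B6->F; records B1=F, B2=F, B3=S, B4=F, B5=F, B6=F, B7=E
run #2 (k=-1, s=-2) runs B1->T, B1->T, B1->T, B1->T, B1->T, B1->F, B3->S, B2->F, B4->F, B5->F, B7->E, B6->F; records B1=T, B1=F, B2=F, B3=S, B4=F, B5=F, B6=F, B7=E
run #3 (k=-3, s=-2) runs B1->T, B1->T, B1->T, B1->T, B1->T, B1->F, B3->S, B2->F, B4->F, B5->F, B7->E, B6->F; records B1=T, B1=F, B2=F, B3=S, B4=F, B5=F, B6=F, B7=E
run #4 (k=3, s=5) runs B1->F, B3->E, B2->T, B3->E, B2->T, B3->S, B2->F, B4->F, B5->T, B7->E, B6->T; records B1=F, B2=T, B2=F, B3=S, B3=E, B4=F, B5=T, B6=T, B7=E
run #5 (k=2, s=0) runs B1->T, B1->T, B1->T, B1->F, B3->S, B2->F, B4->F, B5->T, B7->E, B6->F; records B1=T, B1=F, B2=F, B3=S, B4=F, B5=T, B6=F, B7=E
run #6 (k=-4, s=-3) runs B1->T, B1->T, B1->T, B1->T, B1->T, B1->T, B1->F, B3->S, B2->F, B4->F, B5->F, B7->S, B6->F; records B1=T, B1=F, B2=F, B3=S, B4=F, B5=F, B6=F, B7=S
run #7 (k=-1, s=4) runs B1->F, B3->E, B2->F, B4->F, B5->F, B7->E, B6->F; records B1=F, B2=F, B3=E, B4=F, B5=F, B6=F, B7=E
run #8 (k=1, s=-1) runs B1->T, B1->T, B1->T, B1->T, B1->F, B3->S, B2->F, B4->F, B5->F, B7->E, B6->F; records B1=T, B1=F, B2=F, B3=S, B4=F, B5=F, B6=F, B7=E
union over all inputs: B1=T, B1=F, B2=T, B2=F, B3=S, B3=E, B4=F, B5=T, B5=F, B6=T, B6=F, B7=S, B7=E (13 outcomes)
size 1 is not enough: best union over all size-1 subsets is 9/13
inputs {4, 6} (size 2) cover everything; no size-2 subset with a lexicographically smaller index list covers all 13
Answer: 4, 6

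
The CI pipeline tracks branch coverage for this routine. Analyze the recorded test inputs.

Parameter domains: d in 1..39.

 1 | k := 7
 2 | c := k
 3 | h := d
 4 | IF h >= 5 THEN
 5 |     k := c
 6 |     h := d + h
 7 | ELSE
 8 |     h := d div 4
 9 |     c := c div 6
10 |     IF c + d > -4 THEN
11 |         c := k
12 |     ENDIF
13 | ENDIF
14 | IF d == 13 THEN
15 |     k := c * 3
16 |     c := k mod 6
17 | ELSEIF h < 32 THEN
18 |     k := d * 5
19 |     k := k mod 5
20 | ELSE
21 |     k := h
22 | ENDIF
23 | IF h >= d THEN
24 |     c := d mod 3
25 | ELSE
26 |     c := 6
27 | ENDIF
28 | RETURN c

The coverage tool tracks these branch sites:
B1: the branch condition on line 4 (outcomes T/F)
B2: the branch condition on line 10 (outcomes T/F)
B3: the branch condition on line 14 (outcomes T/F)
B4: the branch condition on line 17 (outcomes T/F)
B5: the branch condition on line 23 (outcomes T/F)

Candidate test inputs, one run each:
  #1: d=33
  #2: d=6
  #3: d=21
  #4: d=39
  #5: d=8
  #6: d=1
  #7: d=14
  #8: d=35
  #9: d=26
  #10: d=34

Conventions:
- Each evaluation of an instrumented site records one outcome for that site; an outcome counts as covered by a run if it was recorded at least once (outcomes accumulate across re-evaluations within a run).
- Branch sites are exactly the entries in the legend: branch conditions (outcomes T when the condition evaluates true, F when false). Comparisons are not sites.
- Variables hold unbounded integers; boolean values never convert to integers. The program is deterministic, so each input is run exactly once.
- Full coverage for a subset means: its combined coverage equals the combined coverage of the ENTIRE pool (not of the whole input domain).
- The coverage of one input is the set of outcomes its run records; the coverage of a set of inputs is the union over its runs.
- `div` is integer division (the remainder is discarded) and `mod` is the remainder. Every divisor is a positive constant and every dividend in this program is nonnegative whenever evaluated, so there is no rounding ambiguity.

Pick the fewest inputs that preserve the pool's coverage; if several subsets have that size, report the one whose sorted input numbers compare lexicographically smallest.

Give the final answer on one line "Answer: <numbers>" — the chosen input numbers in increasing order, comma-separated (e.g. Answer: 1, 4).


input #1 (d=33): covers B1=T, B3=F, B4=F, B5=T
input #2 (d=6): covers B1=T, B3=F, B4=T, B5=T
input #3 (d=21): covers B1=T, B3=F, B4=F, B5=T
input #4 (d=39): covers B1=T, B3=F, B4=F, B5=T
input #5 (d=8): covers B1=T, B3=F, B4=T, B5=T
input #6 (d=1): covers B1=F, B2=T, B3=F, B4=T, B5=F
input #7 (d=14): covers B1=T, B3=F, B4=T, B5=T
input #8 (d=35): covers B1=T, B3=F, B4=F, B5=T
input #9 (d=26): covers B1=T, B3=F, B4=F, B5=T
input #10 (d=34): covers B1=T, B3=F, B4=F, B5=T
union over all inputs: B1=T, B1=F, B2=T, B3=F, B4=T, B4=F, B5=T, B5=F (8 outcomes)
every size-1 subset falls short of the 8 outcomes (best: 5/8)
inputs {1, 6} (size 2) cover everything; no size-2 subset with a lexicographically smaller index list covers all 8
Answer: 1, 6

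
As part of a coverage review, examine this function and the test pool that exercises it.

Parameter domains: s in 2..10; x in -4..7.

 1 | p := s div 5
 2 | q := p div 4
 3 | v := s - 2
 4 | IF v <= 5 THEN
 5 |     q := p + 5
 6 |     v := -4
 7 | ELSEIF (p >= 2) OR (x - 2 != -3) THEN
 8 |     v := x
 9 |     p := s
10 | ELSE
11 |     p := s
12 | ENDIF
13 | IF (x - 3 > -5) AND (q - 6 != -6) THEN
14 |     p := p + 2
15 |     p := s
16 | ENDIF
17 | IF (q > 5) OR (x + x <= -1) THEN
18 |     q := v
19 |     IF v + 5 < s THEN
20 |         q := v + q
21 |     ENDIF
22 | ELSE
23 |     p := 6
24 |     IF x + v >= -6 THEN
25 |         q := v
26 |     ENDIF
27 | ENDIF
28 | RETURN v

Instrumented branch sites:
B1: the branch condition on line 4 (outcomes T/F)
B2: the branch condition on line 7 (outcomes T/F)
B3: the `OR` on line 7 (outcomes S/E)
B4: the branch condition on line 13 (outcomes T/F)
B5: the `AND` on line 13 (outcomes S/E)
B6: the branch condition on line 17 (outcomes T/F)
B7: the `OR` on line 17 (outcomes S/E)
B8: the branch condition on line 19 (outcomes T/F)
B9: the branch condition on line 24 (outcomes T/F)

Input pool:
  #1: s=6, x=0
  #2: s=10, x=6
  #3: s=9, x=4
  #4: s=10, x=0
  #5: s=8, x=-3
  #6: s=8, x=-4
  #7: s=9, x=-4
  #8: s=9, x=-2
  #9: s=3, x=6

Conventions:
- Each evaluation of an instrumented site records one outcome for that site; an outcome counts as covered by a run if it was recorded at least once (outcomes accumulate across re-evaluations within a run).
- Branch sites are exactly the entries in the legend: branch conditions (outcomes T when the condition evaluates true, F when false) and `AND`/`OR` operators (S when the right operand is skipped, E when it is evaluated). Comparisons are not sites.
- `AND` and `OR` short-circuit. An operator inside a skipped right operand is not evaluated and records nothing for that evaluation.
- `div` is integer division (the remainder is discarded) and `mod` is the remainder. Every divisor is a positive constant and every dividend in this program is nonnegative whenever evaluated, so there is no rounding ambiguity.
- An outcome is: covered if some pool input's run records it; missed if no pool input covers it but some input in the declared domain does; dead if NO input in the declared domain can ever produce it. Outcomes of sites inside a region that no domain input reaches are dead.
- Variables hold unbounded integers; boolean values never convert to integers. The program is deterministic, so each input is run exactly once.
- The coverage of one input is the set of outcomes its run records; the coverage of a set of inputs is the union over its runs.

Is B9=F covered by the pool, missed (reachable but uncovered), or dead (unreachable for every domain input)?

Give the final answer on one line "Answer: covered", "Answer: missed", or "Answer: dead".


no pool input records B9=F
checking all 108 inputs in the declared domain: B9=F is never recorded -> dead
Answer: dead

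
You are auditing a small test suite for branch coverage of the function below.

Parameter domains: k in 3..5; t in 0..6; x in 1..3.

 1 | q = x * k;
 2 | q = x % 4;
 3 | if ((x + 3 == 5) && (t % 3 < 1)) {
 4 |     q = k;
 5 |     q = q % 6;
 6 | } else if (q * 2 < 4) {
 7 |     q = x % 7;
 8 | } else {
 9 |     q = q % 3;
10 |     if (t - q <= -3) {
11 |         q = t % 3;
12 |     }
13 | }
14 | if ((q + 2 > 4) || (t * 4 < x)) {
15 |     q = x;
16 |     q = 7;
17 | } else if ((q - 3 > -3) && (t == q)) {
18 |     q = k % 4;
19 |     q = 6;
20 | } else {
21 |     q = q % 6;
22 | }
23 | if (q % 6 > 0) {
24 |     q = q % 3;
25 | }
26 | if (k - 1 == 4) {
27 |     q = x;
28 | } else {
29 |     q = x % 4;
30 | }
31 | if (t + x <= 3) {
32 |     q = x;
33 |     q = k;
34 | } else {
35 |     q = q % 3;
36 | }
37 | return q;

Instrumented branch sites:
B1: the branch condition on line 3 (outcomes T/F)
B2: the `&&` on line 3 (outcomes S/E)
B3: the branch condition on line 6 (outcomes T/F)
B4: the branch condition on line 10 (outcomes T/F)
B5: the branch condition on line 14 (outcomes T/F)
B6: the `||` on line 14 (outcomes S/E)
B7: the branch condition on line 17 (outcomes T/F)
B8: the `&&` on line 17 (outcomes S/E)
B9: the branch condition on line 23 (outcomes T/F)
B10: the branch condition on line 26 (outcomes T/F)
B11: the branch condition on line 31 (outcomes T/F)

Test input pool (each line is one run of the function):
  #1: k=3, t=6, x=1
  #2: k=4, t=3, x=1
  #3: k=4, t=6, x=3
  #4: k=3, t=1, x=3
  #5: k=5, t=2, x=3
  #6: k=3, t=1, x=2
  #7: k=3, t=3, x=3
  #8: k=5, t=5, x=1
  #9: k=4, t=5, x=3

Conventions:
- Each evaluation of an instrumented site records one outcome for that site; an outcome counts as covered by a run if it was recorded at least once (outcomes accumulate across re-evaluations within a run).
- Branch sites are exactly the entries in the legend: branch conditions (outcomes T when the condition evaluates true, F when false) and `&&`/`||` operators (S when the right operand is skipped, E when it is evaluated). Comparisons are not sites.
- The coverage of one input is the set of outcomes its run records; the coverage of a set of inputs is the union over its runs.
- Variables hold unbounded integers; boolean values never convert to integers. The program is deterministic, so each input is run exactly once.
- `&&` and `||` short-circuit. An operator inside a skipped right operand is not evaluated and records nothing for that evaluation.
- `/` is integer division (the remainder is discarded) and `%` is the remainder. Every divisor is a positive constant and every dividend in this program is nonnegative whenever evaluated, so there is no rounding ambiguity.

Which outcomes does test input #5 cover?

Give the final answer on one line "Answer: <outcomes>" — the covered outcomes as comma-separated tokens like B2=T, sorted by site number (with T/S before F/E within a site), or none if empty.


Tracing the run of input #5 (k=5, t=2, x=3):
  B2->S, B1->F, B3->F, B4->F, B6->E, B5->F, B8->S, B7->F, B9->F, B10->T
  B11->F
deduplicating events, the covered set is: B1=F, B2=S, B3=F, B4=F, B5=F, B6=E, B7=F, B8=S, B9=F, B10=T, B11=F
Answer: B1=F, B2=S, B3=F, B4=F, B5=F, B6=E, B7=F, B8=S, B9=F, B10=T, B11=F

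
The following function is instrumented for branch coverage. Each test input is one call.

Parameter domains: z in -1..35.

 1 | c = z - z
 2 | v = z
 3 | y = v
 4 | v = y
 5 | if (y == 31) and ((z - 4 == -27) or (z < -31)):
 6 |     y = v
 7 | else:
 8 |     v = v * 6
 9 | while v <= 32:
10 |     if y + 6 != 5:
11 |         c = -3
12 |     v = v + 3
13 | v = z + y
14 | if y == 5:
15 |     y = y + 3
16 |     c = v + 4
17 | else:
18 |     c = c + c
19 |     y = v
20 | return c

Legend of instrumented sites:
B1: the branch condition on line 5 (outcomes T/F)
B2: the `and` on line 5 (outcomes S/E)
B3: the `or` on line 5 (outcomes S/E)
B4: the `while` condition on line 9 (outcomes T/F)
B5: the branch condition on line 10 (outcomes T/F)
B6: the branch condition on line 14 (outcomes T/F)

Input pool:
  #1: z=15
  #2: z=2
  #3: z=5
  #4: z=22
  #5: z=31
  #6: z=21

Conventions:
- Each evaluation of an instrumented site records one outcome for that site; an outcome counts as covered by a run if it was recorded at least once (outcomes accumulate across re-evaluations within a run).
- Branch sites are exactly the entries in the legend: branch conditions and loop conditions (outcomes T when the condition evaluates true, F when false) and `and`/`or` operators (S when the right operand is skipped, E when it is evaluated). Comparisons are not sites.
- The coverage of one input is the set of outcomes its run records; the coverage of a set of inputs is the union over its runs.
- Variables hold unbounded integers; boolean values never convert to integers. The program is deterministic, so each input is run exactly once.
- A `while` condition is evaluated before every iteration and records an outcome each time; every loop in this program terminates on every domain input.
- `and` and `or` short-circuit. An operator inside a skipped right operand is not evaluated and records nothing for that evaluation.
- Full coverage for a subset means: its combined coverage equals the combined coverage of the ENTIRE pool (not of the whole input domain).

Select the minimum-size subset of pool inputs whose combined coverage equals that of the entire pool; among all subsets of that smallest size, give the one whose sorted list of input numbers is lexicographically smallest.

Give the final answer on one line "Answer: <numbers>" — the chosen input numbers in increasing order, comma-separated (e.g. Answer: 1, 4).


run #1 (z=15) runs B2->S, B1->F, B4->F, B6->F; records B1=F, B2=S, B4=F, B6=F
run #2 (z=2) runs B2->S, B1->F, B4->T, B5->T, B4->T, B5->T, B4->T, B5->T, B4->T, B5->T, B4->T, B5->T, B4->T, B5->T, ...; records B1=F, B2=S, B4=T, B4=F, B5=T, B6=F
run #3 (z=5) runs B2->S, B1->F, B4->T, B5->T, B4->F, B6->T; records B1=F, B2=S, B4=T, B4=F, B5=T, B6=T
run #4 (z=22) runs B2->S, B1->F, B4->F, B6->F; records B1=F, B2=S, B4=F, B6=F
run #5 (z=31) runs B2->E, B3->E, B1->F, B4->F, B6->F; records B1=F, B2=E, B3=E, B4=F, B6=F
run #6 (z=21) runs B2->S, B1->F, B4->F, B6->F; records B1=F, B2=S, B4=F, B6=F
together the pool reaches 9 outcomes: B1=F, B2=S, B2=E, B3=E, B4=T, B4=F, B5=T, B6=T, B6=F
every size-1 subset falls short of the 9 outcomes (best: 6/9)
size 2: inputs {3, 5} cover all 9 outcomes, and no lexicographically smaller subset of this size does
Answer: 3, 5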